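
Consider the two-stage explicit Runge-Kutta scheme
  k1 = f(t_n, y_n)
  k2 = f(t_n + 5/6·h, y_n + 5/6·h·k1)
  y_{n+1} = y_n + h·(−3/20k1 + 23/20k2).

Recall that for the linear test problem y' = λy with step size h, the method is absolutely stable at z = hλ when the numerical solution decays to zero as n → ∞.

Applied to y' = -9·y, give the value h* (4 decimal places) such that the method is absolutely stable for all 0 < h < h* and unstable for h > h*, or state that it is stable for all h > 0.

(-1.0435,0); λ=-9 ⇒ h* = (24/23)/9 = 0.1159.

With y'=λy (z=hλ):
  k1=λy_n ⇒ h·k1=z·y_n;  k2=λ(1+5/6z)y_n ⇒ h·k2=z(1+5/6z)y_n
  y_{n+1}/y_n = 1 − 3/20z + 23/20z(1+5/6z) = 1 + z + 23/24z²
  R(z) = 1 + z + 23/24z².

Need |R(x)|<1, x<0.
x=-0.64: |R|=0.7525
R=1: x+23/24x²=0 ⇒ x=−24/23=-1.0435; min R=1−1/(4·23/24)=0.7391>−1
Confirm numerically:
  x=-0.998: |R|=0.95650 <1
  x=-0.659: |R|=0.75719 <1
  x=-0.619: |R|=0.74820 <1
  x=-0.481: |R|=0.74072 <1
  x=-1.642: |R|=1.94182 >1
  x=-1.632: |R|=1.92045 >1
  x=-1.514: |R|=1.68269 >1
Interval (-1.0435, 0).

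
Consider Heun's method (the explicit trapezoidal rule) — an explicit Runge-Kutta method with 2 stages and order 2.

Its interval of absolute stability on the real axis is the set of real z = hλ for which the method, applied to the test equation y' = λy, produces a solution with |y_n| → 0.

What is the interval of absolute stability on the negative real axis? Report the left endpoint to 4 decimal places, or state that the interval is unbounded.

z∈(-2.0000,0).

On y'=λy, z=hλ:
  order 2, 2-stage ⇒ R(z)=1+z+z^2/2
  (e.g. R(-0.43)=0.66245, |R|=0.66245)

Find x<0 with |R(x)|<1.
x=-0.43: |R|=0.6624
|R(-2.3)|=1.3450 |R(-2)|=1.0000 |R(-1.88)|=0.8872
Bisect:
  x_lo=-2.5791 |R|=1.7467  x_hi=-0.3333 |R|=0.7222
  mid=-1.45619 |R|=0.60406 →hi
  mid=-2.01763 |R|=1.01778 →lo
  mid=-1.73691 |R|=0.77152 →hi
  mid=-1.87727 |R|=0.88480 →hi
  mid=-1.94745 |R|=0.94883 →hi
  mid=-1.98254 |R|=0.98269 →hi
  mid=-2.00008 |R|=1.00008 →lo
  mid=-1.99131 |R|=0.99135 →hi
  mid=-1.99570 |R|=0.99571 →hi
  mid=-1.99789 |R|=0.99789 →hi
  ...
  [-2.00008,-1.99995] ⇒ x*=-2.0000
Interval (-2.0000, 0).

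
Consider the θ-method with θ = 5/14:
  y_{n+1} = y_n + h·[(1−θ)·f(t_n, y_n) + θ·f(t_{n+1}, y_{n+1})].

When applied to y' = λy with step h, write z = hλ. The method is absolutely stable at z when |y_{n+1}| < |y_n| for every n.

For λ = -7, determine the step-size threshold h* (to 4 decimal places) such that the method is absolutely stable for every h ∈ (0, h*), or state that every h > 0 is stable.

With y'=λy (z=hλ):
  y_{n+1} = y_n + z·[9/14·y_n + 5/14·y_{n+1}] ⇒ (1 − 5/14z)y_{n+1} = (1 + 9/14z)y_n
  ⇒ R(z) = (1 + 9/14z)/(1 − 5/14z).

Need |R(x)|<1, x<0.
x=-1.71: |R|=0.0616
R=−1: 1+9/14x = −1+5/14x ⇒ -2/7x=2 ⇒ x=2/(-2/7)=-7.0000
Confirm numerically:
  x=-6.910: |R|=0.99258 <1
  x=-4.848: |R|=0.77490 <1
  x=-2.825: |R|=0.40622 <1
  x=-7.354: |R|=1.02789 >1
  x=-7.173: |R|=1.01388 >1
  x=-7.134: |R|=1.01079 >1
Stable set (-7.0000, 0).

(-7.0000,0); λ=-7 ⇒ h* = (7)/7 = 1.0000.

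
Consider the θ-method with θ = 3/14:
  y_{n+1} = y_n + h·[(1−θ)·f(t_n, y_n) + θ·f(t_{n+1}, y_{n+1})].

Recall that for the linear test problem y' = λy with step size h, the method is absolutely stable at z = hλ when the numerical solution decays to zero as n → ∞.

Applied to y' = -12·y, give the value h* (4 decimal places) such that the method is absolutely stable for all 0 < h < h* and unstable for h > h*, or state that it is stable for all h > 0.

(-3.5000,0); λ=-12 ⇒ h* = (7/2)/12 = 0.2917.

With y'=λy (z=hλ):
  y_{n+1} = y_n + z·[11/14·y_n + 3/14·y_{n+1}] ⇒ (1 − 3/14z)y_{n+1} = (1 + 11/14z)y_n
  R(z) = (1 + 11/14z)/(1 − 3/14z).

Need |R(x)|<1, x<0.
x=-0.5: |R|=0.5484
R=−1: 1+11/14x = −1+3/14x ⇒ -4/7x=2 ⇒ x=2/(-4/7)=-3.5000
Confirm numerically:
  x=-3.185: |R|=0.89302 <1
  x=-2.757: |R|=0.73311 <1
  x=-2.398: |R|=0.58403 <1
  x=-1.710: |R|=0.25144 <1
  x=-3.951: |R|=1.13956 >1
  x=-3.635: |R|=1.04336 >1
  x=-3.589: |R|=1.02875 >1
So |R|<1 on (-3.5000, 0).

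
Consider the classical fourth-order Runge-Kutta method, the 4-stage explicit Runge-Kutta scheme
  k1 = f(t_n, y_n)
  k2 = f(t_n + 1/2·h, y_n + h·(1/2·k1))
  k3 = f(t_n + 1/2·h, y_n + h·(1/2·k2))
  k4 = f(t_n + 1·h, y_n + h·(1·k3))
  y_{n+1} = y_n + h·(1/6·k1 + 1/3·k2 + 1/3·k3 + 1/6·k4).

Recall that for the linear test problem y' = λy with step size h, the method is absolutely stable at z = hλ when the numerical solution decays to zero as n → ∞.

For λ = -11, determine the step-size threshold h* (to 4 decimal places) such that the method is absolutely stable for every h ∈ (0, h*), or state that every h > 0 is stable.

With y'=λy (z=hλ):
  order 4, 4-stage ⇒ R(z)=1+z+z^2/2+z^3/6+z^4/24
  (e.g. R(-1.15)=0.33065, |R|=0.33065)

Solve |R(x)|<1 on ℝ⁻.
x=-1.15: |R|=0.3306
|R(-3.08)|=1.5432 |R(-2.89)|=1.1697 |R(-2.87)|=1.1354
Bisect:
  x_lo=-3.2612 |R|=1.9889  x_hi=-0.1162 |R|=0.8903
  mid=-1.68874 |R|=0.27339 →hi
  mid=-2.47499 |R|=0.62446 →hi
  mid=-2.86812 |R|=1.13223 →lo
  mid=-2.67156 |R|=0.84163 →hi
  mid=-2.76984 |R|=0.97695 →hi
  mid=-2.81898 |R|=1.05199 →lo
  mid=-2.79441 |R|=1.01383 →lo
  mid=-2.78212 |R|=0.99523 →hi
  mid=-2.78827 |R|=1.00449 →lo
  mid=-2.78519 |R|=0.99985 →hi
  ...
  [-2.78539,-2.78519] ⇒ x*=-2.7853
Interval (-2.7853, 0).

(-2.7853,0); λ=-11 ⇒ h* = 0.2532.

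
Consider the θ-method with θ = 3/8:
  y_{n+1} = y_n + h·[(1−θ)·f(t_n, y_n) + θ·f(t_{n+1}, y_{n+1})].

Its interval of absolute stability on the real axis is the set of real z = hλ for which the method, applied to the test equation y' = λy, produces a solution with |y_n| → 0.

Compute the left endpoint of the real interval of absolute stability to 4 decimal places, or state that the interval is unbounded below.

z* = -8.0000.

Set f=λy, z=hλ:
  y_{n+1} = y_n + z·[5/8·y_n + 3/8·y_{n+1}] ⇒ (1 − 3/8z)y_{n+1} = (1 + 5/8z)y_n
  so R(z) = (1 + 5/8z)/(1 − 3/8z).

Solve |R(x)|<1 on ℝ⁻.
x=-0.64: |R|=0.4839
R=−1: 1+5/8x = −1+3/8x ⇒ -1/4x=2 ⇒ x=2/(-1/4)=-8.0000
Confirm numerically:
  x=-5.786: |R|=0.82538 <1
  x=-4.305: |R|=0.64667 <1
  x=-3.349: |R|=0.48457 <1
  x=-8.537: |R|=1.03195 >1
  x=-8.195: |R|=1.01197 >1
Interval (-8.0000, 0).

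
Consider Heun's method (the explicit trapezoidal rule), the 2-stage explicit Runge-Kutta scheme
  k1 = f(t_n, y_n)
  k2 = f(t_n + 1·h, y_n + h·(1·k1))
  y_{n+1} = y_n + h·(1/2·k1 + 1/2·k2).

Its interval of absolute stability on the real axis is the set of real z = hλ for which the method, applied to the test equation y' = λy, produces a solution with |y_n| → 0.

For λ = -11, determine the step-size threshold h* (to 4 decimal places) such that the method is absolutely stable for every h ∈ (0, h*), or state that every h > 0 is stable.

Test eqn y'=λy, z=hλ:
  order 2, 2-stage ⇒ R(z)=1+z+z^2/2
  (e.g. R(-0.56)=0.59680, |R|=0.59680)

Boundary: |R(x)|=1, x<0.
x=-0.56: |R|=0.5968
|R(-2.11)|=1.1160 |R(-1.37)|=0.5685 |R(-0.68)|=0.5512
Bisect:
  x_lo=-2.8120 |R|=2.1417  x_hi=-0.2762 |R|=0.7619
  mid=-1.54413 |R|=0.64804 →hi
  mid=-2.17808 |R|=1.19394 →lo
  mid=-1.86111 |R|=0.87075 →hi
  mid=-2.01959 |R|=1.01979 →lo
  mid=-1.94035 |R|=0.94213 →hi
  mid=-1.97997 |R|=0.98017 →hi
  mid=-1.99978 |R|=0.99978 →hi
  mid=-2.00969 |R|=1.00974 →lo
  mid=-2.00474 |R|=1.00475 →lo
  ...
  [-2.00009,-1.99994] ⇒ x*=-2.0000
Interval (-2.0000, 0).

(-2.0000,0); λ=-11 ⇒ h* = 0.1818.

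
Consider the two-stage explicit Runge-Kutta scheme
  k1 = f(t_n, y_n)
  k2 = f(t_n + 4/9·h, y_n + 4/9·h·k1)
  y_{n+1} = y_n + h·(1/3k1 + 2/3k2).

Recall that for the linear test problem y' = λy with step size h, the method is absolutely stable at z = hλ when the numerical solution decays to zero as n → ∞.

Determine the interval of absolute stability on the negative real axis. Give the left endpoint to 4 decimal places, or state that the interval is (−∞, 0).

On y'=λy, z=hλ:
  k1=λy_n ⇒ h·k1=z·y_n;  k2=λ(1+4/9z)y_n ⇒ h·k2=z(1+4/9z)y_n
  y_{n+1}/y_n = 1 + 1/3z + 2/3z(1+4/9z) = 1 + z + 8/27z²
  Hence R(z) = 1 + z + 8/27z².

Boundary: |R(x)|=1, x<0.
x=-0.76: |R|=0.4111
R=1: x+8/27x²=0 ⇒ x=−27/8=-3.3750; min R=1−1/(4·8/27)=0.1562>−1
Confirm numerically:
  x=-3.307: |R|=0.93337 <1
  x=-2.442: |R|=0.32492 <1
  x=-1.448: |R|=0.17325 <1
  x=-3.737: |R|=1.40083 >1
  x=-3.502: |R|=1.13178 >1
Stable set (-3.3750, 0).

(-3.3750, 0).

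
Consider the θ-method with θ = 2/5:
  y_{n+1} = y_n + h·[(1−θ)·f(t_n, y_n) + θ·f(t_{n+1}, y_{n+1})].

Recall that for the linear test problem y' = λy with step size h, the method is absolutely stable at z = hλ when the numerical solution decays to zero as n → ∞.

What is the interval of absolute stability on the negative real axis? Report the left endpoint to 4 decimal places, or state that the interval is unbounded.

Test eqn y'=λy, z=hλ:
  y_{n+1} = y_n + z·[3/5·y_n + 2/5·y_{n+1}] ⇒ (1 − 2/5z)y_{n+1} = (1 + 3/5z)y_n
  so R(z) = (1 + 3/5z)/(1 − 2/5z).

Find x<0 with |R(x)|<1.
x=-0.3: |R|=0.7321
R=−1: 1+3/5x = −1+2/5x ⇒ -1/5x=2 ⇒ x=2/(-1/5)=-10.0000
Confirm numerically:
  x=-9.755: |R|=0.99000 <1
  x=-7.501: |R|=0.87506 <1
  x=-5.300: |R|=0.69872 <1
  x=-10.575: |R|=1.02199 >1
  x=-10.537: |R|=1.02060 >1
  x=-10.300: |R|=1.01172 >1
Stable set (-10.0000, 0).

(-10.0000, 0).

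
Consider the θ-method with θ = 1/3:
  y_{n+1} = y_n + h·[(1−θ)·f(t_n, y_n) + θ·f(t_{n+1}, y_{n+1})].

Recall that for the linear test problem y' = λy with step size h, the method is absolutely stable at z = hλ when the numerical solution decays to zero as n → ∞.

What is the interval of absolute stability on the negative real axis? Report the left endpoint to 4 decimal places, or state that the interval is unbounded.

Test eqn y'=λy, z=hλ:
  y_{n+1} = y_n + z·[2/3·y_n + 1/3·y_{n+1}] ⇒ (1 − 1/3z)y_{n+1} = (1 + 2/3z)y_n
  ⇒ R(z) = (1 + 2/3z)/(1 − 1/3z).

Find x<0 with |R(x)|<1.
x=-0.9: |R|=0.3077
R=−1: 1+2/3x = −1+1/3x ⇒ -1/3x=2 ⇒ x=2/(-1/3)=-6.0000
Confirm numerically:
  x=-4.594: |R|=0.81485 <1
  x=-4.509: |R|=0.80144 <1
  x=-2.953: |R|=0.48816 <1
  x=-2.831: |R|=0.45653 <1
  x=-6.394: |R|=1.04194 >1
  x=-6.146: |R|=1.01596 >1
  x=-6.072: |R|=1.00794 >1
Interval (-6.0000, 0).

z∈(-6.0000,0).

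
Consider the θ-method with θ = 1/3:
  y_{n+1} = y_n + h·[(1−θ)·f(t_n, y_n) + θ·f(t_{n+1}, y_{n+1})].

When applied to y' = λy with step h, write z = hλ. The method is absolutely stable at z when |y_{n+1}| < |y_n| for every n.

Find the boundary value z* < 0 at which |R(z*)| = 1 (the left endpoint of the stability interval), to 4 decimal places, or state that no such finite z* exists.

Test eqn y'=λy, z=hλ:
  y_{n+1} = y_n + z·[2/3·y_n + 1/3·y_{n+1}] ⇒ (1 − 1/3z)y_{n+1} = (1 + 2/3z)y_n
  so R(z) = (1 + 2/3z)/(1 − 1/3z).

Boundary: |R(x)|=1, x<0.
x=-0.98: |R|=0.2613
R=−1: 1+2/3x = −1+1/3x ⇒ -1/3x=2 ⇒ x=2/(-1/3)=-6.0000
Confirm numerically:
  x=-5.143: |R|=0.89476 <1
  x=-4.137: |R|=0.73897 <1
  x=-3.773: |R|=0.67119 <1
  x=-3.492: |R|=0.61368 <1
  x=-6.513: |R|=1.05393 >1
  x=-6.217: |R|=1.02354 >1
So |R|<1 on (-6.0000, 0).

z* = -6.0000.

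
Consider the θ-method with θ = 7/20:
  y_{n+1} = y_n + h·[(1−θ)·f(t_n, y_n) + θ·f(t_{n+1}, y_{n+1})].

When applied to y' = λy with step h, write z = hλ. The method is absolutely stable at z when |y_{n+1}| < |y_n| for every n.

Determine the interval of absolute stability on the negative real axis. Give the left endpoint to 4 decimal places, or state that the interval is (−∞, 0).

On y'=λy, z=hλ:
  y_{n+1} = y_n + z·[13/20·y_n + 7/20·y_{n+1}] ⇒ (1 − 7/20z)y_{n+1} = (1 + 13/20z)y_n
  ⇒ R(z) = (1 + 13/20z)/(1 − 7/20z).

Boundary: |R(x)|=1, x<0.
x=-1.43: |R|=0.0470
R=−1: 1+13/20x = −1+7/20x ⇒ -3/10x=2 ⇒ x=2/(-3/10)=-6.6667
Confirm numerically:
  x=-6.524: |R|=0.98696 <1
  x=-5.765: |R|=0.91036 <1
  x=-5.595: |R|=0.89132 <1
  x=-3.690: |R|=0.61030 <1
  x=-7.230: |R|=1.04787 >1
  x=-6.986: |R|=1.02781 >1
  x=-6.881: |R|=1.01887 >1
Interval (-6.6667, 0).

z∈(-6.6667,0).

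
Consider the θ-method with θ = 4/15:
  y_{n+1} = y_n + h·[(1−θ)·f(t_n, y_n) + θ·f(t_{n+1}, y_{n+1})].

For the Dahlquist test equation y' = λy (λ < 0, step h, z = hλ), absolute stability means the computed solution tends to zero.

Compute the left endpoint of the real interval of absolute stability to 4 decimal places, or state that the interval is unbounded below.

On y'=λy, z=hλ:
  y_{n+1} = y_n + z·[11/15·y_n + 4/15·y_{n+1}] ⇒ (1 − 4/15z)y_{n+1} = (1 + 11/15z)y_n
  Hence R(z) = (1 + 11/15z)/(1 − 4/15z).

Need |R(x)|<1, x<0.
x=-0.88: |R|=0.2873
R=−1: 1+11/15x = −1+4/15x ⇒ -7/15x=2 ⇒ x=2/(-7/15)=-4.2857
Confirm numerically:
  x=-3.493: |R|=0.80847 <1
  x=-3.278: |R|=0.74908 <1
  x=-2.013: |R|=0.30986 <1
  x=-4.687: |R|=1.08323 >1
  x=-4.520: |R|=1.04958 >1
  x=-4.487: |R|=1.04276 >1
So |R|<1 on (-4.2857, 0).

z* = -4.2857.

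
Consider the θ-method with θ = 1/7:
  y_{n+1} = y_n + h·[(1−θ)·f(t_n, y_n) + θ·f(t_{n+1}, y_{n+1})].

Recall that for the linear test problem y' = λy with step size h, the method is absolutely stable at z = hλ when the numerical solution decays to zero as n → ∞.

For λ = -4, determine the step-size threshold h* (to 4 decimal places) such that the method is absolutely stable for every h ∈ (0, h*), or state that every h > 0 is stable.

(-2.8000,0); λ=-4 ⇒ h* = (14/5)/4 = 0.7000.

On y'=λy, z=hλ:
  y_{n+1} = y_n + z·[6/7·y_n + 1/7·y_{n+1}] ⇒ (1 − 1/7z)y_{n+1} = (1 + 6/7z)y_n
  R(z) = (1 + 6/7z)/(1 − 1/7z).

Need |R(x)|<1, x<0.
x=-0.81: |R|=0.2740
R=−1: 1+6/7x = −1+1/7x ⇒ -5/7x=2 ⇒ x=2/(-5/7)=-2.8000
Confirm numerically:
  x=-2.474: |R|=0.82795 <1
  x=-2.429: |R|=0.80327 <1
  x=-2.416: |R|=0.79609 <1
  x=-3.198: |R|=1.19514 >1
  x=-3.171: |R|=1.18238 >1
  x=-2.946: |R|=1.07340 >1
Stable set (-2.8000, 0).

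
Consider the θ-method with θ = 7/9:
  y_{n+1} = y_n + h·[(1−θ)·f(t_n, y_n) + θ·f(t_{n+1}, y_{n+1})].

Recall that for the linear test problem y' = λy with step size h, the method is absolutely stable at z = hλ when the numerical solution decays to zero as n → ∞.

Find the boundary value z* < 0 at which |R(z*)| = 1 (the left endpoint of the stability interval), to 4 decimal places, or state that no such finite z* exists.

unbounded; (−∞, 0).

With y'=λy (z=hλ):
  y_{n+1} = y_n + z·[2/9·y_n + 7/9·y_{n+1}] ⇒ (1 − 7/9z)y_{n+1} = (1 + 2/9z)y_n
  so R(z) = (1 + 2/9z)/(1 − 7/9z).

Need |R(x)|<1, x<0.
x=-1.74: |R|=0.2606
x=-2: |R|=0.2174
x=-10: |R|=0.1392
x=-100: |R|=0.2694
θ=7/9≥1/2 ⇒ |1+2/9x|<|1−7/9x| ∀x<0 ⇒ stable on all of ℝ⁻.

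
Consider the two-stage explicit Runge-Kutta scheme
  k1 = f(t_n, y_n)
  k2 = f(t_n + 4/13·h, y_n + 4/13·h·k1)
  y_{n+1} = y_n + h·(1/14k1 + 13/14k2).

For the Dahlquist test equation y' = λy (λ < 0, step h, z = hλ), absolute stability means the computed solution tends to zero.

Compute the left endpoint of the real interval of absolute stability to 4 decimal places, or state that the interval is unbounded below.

Set f=λy, z=hλ:
  k1=λy_n ⇒ h·k1=z·y_n;  k2=λ(1+4/13z)y_n ⇒ h·k2=z(1+4/13z)y_n
  y_{n+1}/y_n = 1 + 1/14z + 13/14z(1+4/13z) = 1 + z + 2/7z²
  ⇒ R(z) = 1 + z + 2/7z².

Solve |R(x)|<1 on ℝ⁻.
x=-0.83: |R|=0.3668
R=1: x+2/7x²=0 ⇒ x=−7/2=-3.5000; min R=1−1/(4·2/7)=0.1250>−1
Confirm numerically:
  x=-3.220: |R|=0.74240 <1
  x=-3.146: |R|=0.68180 <1
  x=-2.527: |R|=0.29749 <1
  x=-2.369: |R|=0.23447 <1
  x=-3.877: |R|=1.41761 >1
  x=-3.875: |R|=1.41518 >1
So |R|<1 on (-3.5000, 0).

left endpoint -3.5000.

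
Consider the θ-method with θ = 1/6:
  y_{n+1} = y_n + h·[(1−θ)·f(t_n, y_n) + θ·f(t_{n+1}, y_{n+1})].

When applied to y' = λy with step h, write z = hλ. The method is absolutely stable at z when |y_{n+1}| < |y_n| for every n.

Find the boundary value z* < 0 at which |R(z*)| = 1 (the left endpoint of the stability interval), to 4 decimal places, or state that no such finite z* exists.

On y'=λy, z=hλ:
  y_{n+1} = y_n + z·[5/6·y_n + 1/6·y_{n+1}] ⇒ (1 − 1/6z)y_{n+1} = (1 + 5/6z)y_n
  ⇒ R(z) = (1 + 5/6z)/(1 − 1/6z).

Find x<0 with |R(x)|<1.
x=-1.74: |R|=0.3488
R=−1: 1+5/6x = −1+1/6x ⇒ -2/3x=2 ⇒ x=2/(-2/3)=-3.0000
Confirm numerically:
  x=-2.926: |R|=0.96684 <1
  x=-2.582: |R|=0.80517 <1
  x=-1.289: |R|=0.06105 <1
  x=-3.549: |R|=1.22997 >1
  x=-3.260: |R|=1.11231 >1
Interval (-3.0000, 0).

left endpoint -3.0000.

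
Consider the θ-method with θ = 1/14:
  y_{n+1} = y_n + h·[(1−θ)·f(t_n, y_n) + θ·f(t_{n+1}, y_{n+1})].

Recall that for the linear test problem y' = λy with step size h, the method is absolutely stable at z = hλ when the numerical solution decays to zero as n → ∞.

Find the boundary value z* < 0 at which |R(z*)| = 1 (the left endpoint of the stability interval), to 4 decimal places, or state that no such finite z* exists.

z* = -2.3333.

Test eqn y'=λy, z=hλ:
  y_{n+1} = y_n + z·[13/14·y_n + 1/14·y_{n+1}] ⇒ (1 − 1/14z)y_{n+1} = (1 + 13/14z)y_n
  R(z) = (1 + 13/14z)/(1 − 1/14z).

Boundary: |R(x)|=1, x<0.
x=-1.6: |R|=0.4359
R=−1: 1+13/14x = −1+1/14x ⇒ -6/7x=2 ⇒ x=2/(-6/7)=-2.3333
Confirm numerically:
  x=-2.224: |R|=0.91913 <1
  x=-2.193: |R|=0.89600 <1
  x=-1.646: |R|=0.47284 <1
  x=-1.632: |R|=0.46162 <1
  x=-2.804: |R|=1.33611 >1
  x=-2.620: |R|=1.20698 >1
Interval (-2.3333, 0).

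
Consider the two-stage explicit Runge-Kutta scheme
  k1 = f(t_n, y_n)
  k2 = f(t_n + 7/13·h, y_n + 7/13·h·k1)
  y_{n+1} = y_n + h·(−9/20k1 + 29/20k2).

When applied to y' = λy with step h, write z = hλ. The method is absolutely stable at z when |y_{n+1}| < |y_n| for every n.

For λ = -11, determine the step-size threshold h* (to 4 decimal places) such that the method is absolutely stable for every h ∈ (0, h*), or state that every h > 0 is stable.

(-1.2808,0); λ=-11 ⇒ h* = (260/203)/11 = 0.1164.

Test eqn y'=λy, z=hλ:
  k1=λy_n ⇒ h·k1=z·y_n;  k2=λ(1+7/13z)y_n ⇒ h·k2=z(1+7/13z)y_n
  y_{n+1}/y_n = 1 − 9/20z + 29/20z(1+7/13z) = 1 + z + 203/260z²
  R(z) = 1 + z + 203/260z².

Need |R(x)|<1, x<0.
x=-0.76: |R|=0.6910
R=1: x+203/260x²=0 ⇒ x=−260/203=-1.2808; min R=1−1/(4·203/260)=0.6798>−1
Confirm numerically:
  x=-1.145: |R|=0.87861 <1
  x=-1.012: |R|=0.78762 <1
  x=-0.898: |R|=0.73162 <1
  x=-1.715: |R|=1.58142 >1
  x=-1.598: |R|=1.39578 >1
  x=-1.565: |R|=1.34728 >1
Stable set (-1.2808, 0).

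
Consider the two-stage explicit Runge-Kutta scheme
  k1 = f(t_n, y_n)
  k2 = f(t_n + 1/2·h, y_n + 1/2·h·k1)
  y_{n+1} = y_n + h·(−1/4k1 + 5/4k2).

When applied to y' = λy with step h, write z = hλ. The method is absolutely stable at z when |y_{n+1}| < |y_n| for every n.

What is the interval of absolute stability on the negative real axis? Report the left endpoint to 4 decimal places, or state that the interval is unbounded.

z∈(-1.6000,0).

Set f=λy, z=hλ:
  k1=λy_n ⇒ h·k1=z·y_n;  k2=λ(1+1/2z)y_n ⇒ h·k2=z(1+1/2z)y_n
  y_{n+1}/y_n = 1 − 1/4z + 5/4z(1+1/2z) = 1 + z + 5/8z²
  Hence R(z) = 1 + z + 5/8z².

Solve |R(x)|<1 on ℝ⁻.
x=-0.31: |R|=0.7501
R=1: x+5/8x²=0 ⇒ x=−8/5=-1.6000; min R=1−1/(4·5/8)=0.6000>−1
Confirm numerically:
  x=-1.466: |R|=0.87722 <1
  x=-1.180: |R|=0.69025 <1
  x=-0.849: |R|=0.60150 <1
  x=-2.058: |R|=1.58910 >1
  x=-1.965: |R|=1.44827 >1
  x=-1.765: |R|=1.18202 >1
Interval (-1.6000, 0).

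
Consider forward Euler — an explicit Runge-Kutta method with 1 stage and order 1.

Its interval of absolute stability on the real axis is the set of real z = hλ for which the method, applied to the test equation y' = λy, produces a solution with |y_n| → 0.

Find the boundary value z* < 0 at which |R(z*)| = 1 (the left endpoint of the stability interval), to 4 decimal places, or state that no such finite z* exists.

Set f=λy, z=hλ:
  order 1, 1-stage ⇒ R(z)=1+z
  (e.g. R(-0.44)=0.56000, |R|=0.56000)

Find x<0 with |R(x)|<1.
x=-0.44: |R|=0.5600
|R(-2.32)|=1.3200 |R(-2.26)|=1.2600 |R(-1.38)|=0.3800
Bisect:
  x_lo=-2.5743 |R|=1.5743  x_hi=-0.1499 |R|=0.8501
  mid=-1.36206 |R|=0.36206 →hi
  mid=-1.96816 |R|=0.96816 →hi
  mid=-2.27121 |R|=1.27121 →lo
  mid=-2.11968 |R|=1.11968 →lo
  mid=-2.04392 |R|=1.04392 →lo
  mid=-2.00604 |R|=1.00604 →lo
  mid=-1.98710 |R|=0.98710 →hi
  ...
  [-2.00012,-1.99997] ⇒ x*=-2.0000
Stable set (-2.0000, 0).

left endpoint -2.0000.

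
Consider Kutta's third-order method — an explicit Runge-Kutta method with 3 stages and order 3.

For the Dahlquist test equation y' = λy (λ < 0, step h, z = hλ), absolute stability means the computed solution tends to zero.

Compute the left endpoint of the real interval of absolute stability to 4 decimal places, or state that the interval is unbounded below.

With y'=λy (z=hλ):
  order 3, 3-stage ⇒ R(z)=1+z+z^2/2+z^3/6
  (e.g. R(-0.56)=0.56753, |R|=0.56753)

Boundary: |R(x)|=1, x<0.
x=-0.56: |R|=0.5675
|R(-2.31)|=0.6963 |R(-0.91)|=0.3785 |R(-0.87)|=0.3987
Bisect:
  x_lo=-2.9479 |R|=1.8724  x_hi=-0.0974 |R|=0.9072
  mid=-1.52264 |R|=0.04822 →hi
  mid=-2.23527 |R|=0.59845 →hi
  mid=-2.59158 |R|=1.13440 →lo
  mid=-2.41342 |R|=0.84399 →hi
  mid=-2.50250 |R|=0.98323 →hi
  mid=-2.54704 |R|=1.05728 →lo
  mid=-2.52477 |R|=1.01988 →lo
  ...
  [-2.51277,-2.51259] ⇒ x*=-2.5127
Stable set (-2.5127, 0).

left endpoint -2.5127.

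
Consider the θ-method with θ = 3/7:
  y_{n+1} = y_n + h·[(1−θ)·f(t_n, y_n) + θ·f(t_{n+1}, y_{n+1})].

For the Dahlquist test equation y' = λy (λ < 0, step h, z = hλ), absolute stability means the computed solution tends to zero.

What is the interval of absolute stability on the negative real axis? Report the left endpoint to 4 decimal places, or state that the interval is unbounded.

On y'=λy, z=hλ:
  y_{n+1} = y_n + z·[4/7·y_n + 3/7·y_{n+1}] ⇒ (1 − 3/7z)y_{n+1} = (1 + 4/7z)y_n
  R(z) = (1 + 4/7z)/(1 − 3/7z).

Find x<0 with |R(x)|<1.
x=-0.61: |R|=0.5164
R=−1: 1+4/7x = −1+3/7x ⇒ -1/7x=2 ⇒ x=2/(-1/7)=-14.0000
Confirm numerically:
  x=-13.974: |R|=0.99947 <1
  x=-11.602: |R|=0.94264 <1
  x=-8.686: |R|=0.83925 <1
  x=-8.309: |R|=0.82175 <1
  x=-14.524: |R|=1.01036 >1
  x=-14.463: |R|=1.00919 >1
  x=-14.377: |R|=1.00752 >1
Interval (-14.0000, 0).

(-14.0000, 0).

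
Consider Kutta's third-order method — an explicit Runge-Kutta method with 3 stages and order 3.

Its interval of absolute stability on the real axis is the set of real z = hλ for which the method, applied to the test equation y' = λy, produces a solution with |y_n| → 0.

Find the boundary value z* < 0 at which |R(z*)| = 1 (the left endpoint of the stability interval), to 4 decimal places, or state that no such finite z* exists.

Test eqn y'=λy, z=hλ:
  order 3, 3-stage ⇒ R(z)=1+z+z^2/2+z^3/6
  (e.g. R(-1.59)=0.00410, |R|=0.00410)

Find x<0 with |R(x)|<1.
x=-1.59: |R|=0.0041
|R(-2.34)|=0.7377 |R(-2.18)|=0.5305 |R(-1.97)|=0.3038
Bisect:
  x_lo=-3.3560 |R|=3.0244  x_hi=-0.2365 |R|=0.7892
  mid=-1.79628 |R|=0.14895 →hi
  mid=-2.57615 |R|=1.10734 →lo
  mid=-2.18622 |R|=0.53796 →hi
  mid=-2.38119 |R|=0.79640 →hi
  mid=-2.47867 |R|=0.94485 →hi
  mid=-2.52741 |R|=1.02428 →lo
  mid=-2.50304 |R|=0.98412 →hi
  mid=-2.51523 |R|=1.00409 →lo
  ...
  [-2.51275,-2.51256] ⇒ x*=-2.5127
Stable set (-2.5127, 0).

z* = -2.5127.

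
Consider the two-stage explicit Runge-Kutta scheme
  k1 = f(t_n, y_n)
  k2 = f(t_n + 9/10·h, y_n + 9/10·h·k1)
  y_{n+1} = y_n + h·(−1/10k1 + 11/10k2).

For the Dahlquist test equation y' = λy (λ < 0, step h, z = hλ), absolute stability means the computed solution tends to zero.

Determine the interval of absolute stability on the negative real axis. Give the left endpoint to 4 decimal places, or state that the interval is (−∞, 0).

Test eqn y'=λy, z=hλ:
  k1=λy_n ⇒ h·k1=z·y_n;  k2=λ(1+9/10z)y_n ⇒ h·k2=z(1+9/10z)y_n
  y_{n+1}/y_n = 1 − 1/10z + 11/10z(1+9/10z) = 1 + z + 99/100z²
  R(z) = 1 + z + 99/100z².

Solve |R(x)|<1 on ℝ⁻.
x=-0.89: |R|=0.8942
R=1: x+99/100x²=0 ⇒ x=−100/99=-1.0101; min R=1−1/(4·99/100)=0.7475>−1
Confirm numerically:
  x=-0.681: |R|=0.77812 <1
  x=-0.563: |R|=0.75080 <1
  x=-0.449: |R|=0.75058 <1
  x=-1.193: |R|=1.21602 >1
  x=-1.124: |R|=1.12674 >1
So |R|<1 on (-1.0101, 0).

z∈(-1.0101,0).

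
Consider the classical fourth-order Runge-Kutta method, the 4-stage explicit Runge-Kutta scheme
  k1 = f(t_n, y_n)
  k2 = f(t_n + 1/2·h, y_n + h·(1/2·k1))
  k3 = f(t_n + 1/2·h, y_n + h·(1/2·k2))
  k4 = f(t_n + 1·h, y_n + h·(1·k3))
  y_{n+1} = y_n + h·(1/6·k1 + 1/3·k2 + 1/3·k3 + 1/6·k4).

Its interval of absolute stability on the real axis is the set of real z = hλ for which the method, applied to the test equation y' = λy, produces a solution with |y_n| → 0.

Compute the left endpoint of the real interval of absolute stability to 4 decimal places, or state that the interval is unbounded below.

left endpoint -2.7853.

Set f=λy, z=hλ:
  order 4, 4-stage ⇒ R(z)=1+z+z^2/2+z^3/6+z^4/24
  (e.g. R(-1.43)=0.27932, |R|=0.27932)

Solve |R(x)|<1 on ℝ⁻.
x=-1.43: |R|=0.2793
|R(-2.23)|=0.4386 |R(-1.48)|=0.2748 |R(-0.98)|=0.3818
Bisect:
  x_lo=-3.2744 |R|=2.0251  x_hi=-0.2026 |R|=0.8166
  mid=-1.73850 |R|=0.27757 →hi
  mid=-2.50646 |R|=0.65480 →hi
  mid=-2.89045 |R|=1.17046 →lo
  mid=-2.69845 |R|=0.87678 →hi
  mid=-2.79445 |R|=1.01389 →lo
  mid=-2.74645 |R|=0.94300 →hi
  mid=-2.77045 |R|=0.97785 →hi
  mid=-2.78245 |R|=0.99572 →hi
  ...
  [-2.78545,-2.78526] ⇒ x*=-2.7853
So |R|<1 on (-2.7853, 0).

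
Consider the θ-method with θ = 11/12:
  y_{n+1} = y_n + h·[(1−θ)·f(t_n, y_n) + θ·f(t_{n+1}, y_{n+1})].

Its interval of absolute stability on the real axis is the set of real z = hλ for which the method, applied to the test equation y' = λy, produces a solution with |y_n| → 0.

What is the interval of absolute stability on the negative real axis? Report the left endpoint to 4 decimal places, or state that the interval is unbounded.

Set f=λy, z=hλ:
  y_{n+1} = y_n + z·[1/12·y_n + 11/12·y_{n+1}] ⇒ (1 − 11/12z)y_{n+1} = (1 + 1/12z)y_n
  R(z) = (1 + 1/12z)/(1 − 11/12z).

Solve |R(x)|<1 on ℝ⁻.
x=-1.11: |R|=0.4498
x=-2: |R|=0.2941
x=-10: |R|=0.0164
x=-100: |R|=0.0791
θ=11/12≥1/2 ⇒ |1+1/12x|<|1−11/12x| ∀x<0 ⇒ interval (−∞,0).

interval (−∞, 0).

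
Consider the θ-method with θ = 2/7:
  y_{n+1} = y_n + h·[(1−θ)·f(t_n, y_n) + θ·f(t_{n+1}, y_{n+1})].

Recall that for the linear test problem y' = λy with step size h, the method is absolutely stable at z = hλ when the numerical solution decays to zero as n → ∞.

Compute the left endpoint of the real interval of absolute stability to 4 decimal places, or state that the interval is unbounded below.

On y'=λy, z=hλ:
  y_{n+1} = y_n + z·[5/7·y_n + 2/7·y_{n+1}] ⇒ (1 − 2/7z)y_{n+1} = (1 + 5/7z)y_n
  R(z) = (1 + 5/7z)/(1 − 2/7z).

Boundary: |R(x)|=1, x<0.
x=-1.15: |R|=0.1344
R=−1: 1+5/7x = −1+2/7x ⇒ -3/7x=2 ⇒ x=2/(-3/7)=-4.6667
Confirm numerically:
  x=-3.637: |R|=0.78359 <1
  x=-3.586: |R|=0.77124 <1
  x=-1.980: |R|=0.26460 <1
  x=-5.131: |R|=1.08070 >1
  x=-5.087: |R|=1.07342 >1
Interval (-4.6667, 0).

left endpoint -4.6667.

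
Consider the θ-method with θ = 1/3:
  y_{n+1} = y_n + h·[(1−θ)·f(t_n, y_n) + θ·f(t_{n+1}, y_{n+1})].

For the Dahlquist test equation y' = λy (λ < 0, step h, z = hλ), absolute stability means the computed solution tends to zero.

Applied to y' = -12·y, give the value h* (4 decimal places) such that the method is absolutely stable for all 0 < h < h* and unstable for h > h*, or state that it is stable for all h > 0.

Set f=λy, z=hλ:
  y_{n+1} = y_n + z·[2/3·y_n + 1/3·y_{n+1}] ⇒ (1 − 1/3z)y_{n+1} = (1 + 2/3z)y_n
  ⇒ R(z) = (1 + 2/3z)/(1 − 1/3z).

Find x<0 with |R(x)|<1.
x=-0.41: |R|=0.6393
R=−1: 1+2/3x = −1+1/3x ⇒ -1/3x=2 ⇒ x=2/(-1/3)=-6.0000
Confirm numerically:
  x=-4.877: |R|=0.85743 <1
  x=-4.816: |R|=0.84852 <1
  x=-4.228: |R|=0.75484 <1
  x=-3.657: |R|=0.64804 <1
  x=-6.506: |R|=1.05323 >1
  x=-6.496: |R|=1.05223 >1
  x=-6.439: |R|=1.04651 >1
Stable set (-6.0000, 0).

(-6.0000,0); λ=-12 ⇒ h* = (6)/12 = 0.5000.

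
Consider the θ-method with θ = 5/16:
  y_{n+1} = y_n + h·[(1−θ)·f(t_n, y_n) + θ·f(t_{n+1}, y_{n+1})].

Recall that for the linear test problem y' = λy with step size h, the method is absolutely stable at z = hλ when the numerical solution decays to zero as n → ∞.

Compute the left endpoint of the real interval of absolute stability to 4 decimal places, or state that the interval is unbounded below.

left endpoint -5.3333.

On y'=λy, z=hλ:
  y_{n+1} = y_n + z·[11/16·y_n + 5/16·y_{n+1}] ⇒ (1 − 5/16z)y_{n+1} = (1 + 11/16z)y_n
  ⇒ R(z) = (1 + 11/16z)/(1 − 5/16z).

Find x<0 with |R(x)|<1.
x=-1.33: |R|=0.0605
R=−1: 1+11/16x = −1+5/16x ⇒ -3/8x=2 ⇒ x=2/(-3/8)=-5.3333
Confirm numerically:
  x=-4.805: |R|=0.92080 <1
  x=-4.234: |R|=0.82255 <1
  x=-3.747: |R|=0.72598 <1
  x=-3.346: |R|=0.63569 <1
  x=-5.812: |R|=1.06374 >1
  x=-5.735: |R|=1.05395 >1
  x=-5.414: |R|=1.01124 >1
So |R|<1 on (-5.3333, 0).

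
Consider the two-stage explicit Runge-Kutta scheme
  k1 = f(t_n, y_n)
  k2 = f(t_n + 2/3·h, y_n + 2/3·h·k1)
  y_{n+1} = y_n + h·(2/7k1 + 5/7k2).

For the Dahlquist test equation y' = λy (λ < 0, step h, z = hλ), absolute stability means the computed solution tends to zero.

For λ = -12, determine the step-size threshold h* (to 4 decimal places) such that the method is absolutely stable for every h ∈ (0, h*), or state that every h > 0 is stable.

(-2.1000,0); λ=-12 ⇒ h* = (21/10)/12 = 0.1750.

With y'=λy (z=hλ):
  k1=λy_n ⇒ h·k1=z·y_n;  k2=λ(1+2/3z)y_n ⇒ h·k2=z(1+2/3z)y_n
  y_{n+1}/y_n = 1 + 2/7z + 5/7z(1+2/3z) = 1 + z + 10/21z²
  ⇒ R(z) = 1 + z + 10/21z².

Boundary: |R(x)|=1, x<0.
x=-0.33: |R|=0.7219
R=1: x+10/21x²=0 ⇒ x=−21/10=-2.1000; min R=1−1/(4·10/21)=0.4750>−1
Confirm numerically:
  x=-1.771: |R|=0.72254 <1
  x=-1.073: |R|=0.47525 <1
  x=-1.057: |R|=0.47502 <1
  x=-2.417: |R|=1.36485 >1
  x=-2.255: |R|=1.16644 >1
  x=-2.124: |R|=1.02427 >1
Stable set (-2.1000, 0).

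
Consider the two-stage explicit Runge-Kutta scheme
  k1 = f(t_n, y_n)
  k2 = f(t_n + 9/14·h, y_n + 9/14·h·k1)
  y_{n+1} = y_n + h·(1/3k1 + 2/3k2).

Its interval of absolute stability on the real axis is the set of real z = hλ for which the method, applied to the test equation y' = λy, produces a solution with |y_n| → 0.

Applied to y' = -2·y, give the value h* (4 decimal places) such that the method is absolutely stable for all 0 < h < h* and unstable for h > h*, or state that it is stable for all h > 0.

(-2.3333,0); λ=-2 ⇒ h* = (7/3)/2 = 1.1667.

Test eqn y'=λy, z=hλ:
  k1=λy_n ⇒ h·k1=z·y_n;  k2=λ(1+9/14z)y_n ⇒ h·k2=z(1+9/14z)y_n
  y_{n+1}/y_n = 1 + 1/3z + 2/3z(1+9/14z) = 1 + z + 3/7z²
  Hence R(z) = 1 + z + 3/7z².

Solve |R(x)|<1 on ℝ⁻.
x=-1.09: |R|=0.4192
R=1: x+3/7x²=0 ⇒ x=−7/3=-2.3333; min R=1−1/(4·3/7)=0.4167>−1
Confirm numerically:
  x=-2.086: |R|=0.77888 <1
  x=-1.908: |R|=0.65220 <1
  x=-1.371: |R|=0.43456 <1
  x=-1.335: |R|=0.42881 <1
  x=-2.883: |R|=1.67915 >1
  x=-2.360: |R|=1.02697 >1
Stable set (-2.3333, 0).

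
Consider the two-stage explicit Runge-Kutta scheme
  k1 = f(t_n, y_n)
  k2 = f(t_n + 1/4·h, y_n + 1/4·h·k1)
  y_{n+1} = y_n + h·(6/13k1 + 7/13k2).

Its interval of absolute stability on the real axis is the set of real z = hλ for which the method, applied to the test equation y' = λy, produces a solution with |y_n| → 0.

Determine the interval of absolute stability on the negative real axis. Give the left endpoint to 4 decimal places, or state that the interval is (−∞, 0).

(-7.4286, 0).

With y'=λy (z=hλ):
  k1=λy_n ⇒ h·k1=z·y_n;  k2=λ(1+1/4z)y_n ⇒ h·k2=z(1+1/4z)y_n
  y_{n+1}/y_n = 1 + 6/13z + 7/13z(1+1/4z) = 1 + z + 7/52z²
  ⇒ R(z) = 1 + z + 7/52z².

Solve |R(x)|<1 on ℝ⁻.
x=-1.72: |R|=0.3218
R=1: x+7/52x²=0 ⇒ x=−52/7=-7.4286; min R=1−1/(4·7/52)=-0.8571>−1
Confirm numerically:
  x=-6.142: |R|=0.06375 <1
  x=-5.219: |R|=0.55235 <1
  x=-4.914: |R|=0.66339 <1
  x=-4.551: |R|=0.76290 <1
  x=-7.939: |R|=1.54550 >1
  x=-7.878: |R|=1.47662 >1
Stable set (-7.4286, 0).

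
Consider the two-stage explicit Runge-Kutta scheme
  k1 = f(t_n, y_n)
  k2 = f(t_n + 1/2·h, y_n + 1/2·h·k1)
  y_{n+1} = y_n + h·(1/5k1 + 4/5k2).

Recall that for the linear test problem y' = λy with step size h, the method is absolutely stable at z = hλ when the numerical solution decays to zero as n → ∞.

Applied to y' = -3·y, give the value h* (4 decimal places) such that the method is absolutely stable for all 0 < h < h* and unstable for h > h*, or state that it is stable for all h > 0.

(-2.5000,0); λ=-3 ⇒ h* = (5/2)/3 = 0.8333.

Test eqn y'=λy, z=hλ:
  k1=λy_n ⇒ h·k1=z·y_n;  k2=λ(1+1/2z)y_n ⇒ h·k2=z(1+1/2z)y_n
  y_{n+1}/y_n = 1 + 1/5z + 4/5z(1+1/2z) = 1 + z + 2/5z²
  so R(z) = 1 + z + 2/5z².

Need |R(x)|<1, x<0.
x=-0.72: |R|=0.4874
R=1: x+2/5x²=0 ⇒ x=−5/2=-2.5000; min R=1−1/(4·2/5)=0.3750>−1
Confirm numerically:
  x=-2.393: |R|=0.89758 <1
  x=-1.933: |R|=0.56160 <1
  x=-1.125: |R|=0.38125 <1
  x=-3.029: |R|=1.64094 >1
  x=-2.541: |R|=1.04167 >1
Interval (-2.5000, 0).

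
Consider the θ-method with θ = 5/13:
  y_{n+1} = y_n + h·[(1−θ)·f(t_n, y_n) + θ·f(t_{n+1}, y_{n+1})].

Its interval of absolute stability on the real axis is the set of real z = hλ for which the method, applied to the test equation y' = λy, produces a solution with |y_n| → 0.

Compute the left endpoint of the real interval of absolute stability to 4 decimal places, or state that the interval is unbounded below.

On y'=λy, z=hλ:
  y_{n+1} = y_n + z·[8/13·y_n + 5/13·y_{n+1}] ⇒ (1 − 5/13z)y_{n+1} = (1 + 8/13z)y_n
  ⇒ R(z) = (1 + 8/13z)/(1 − 5/13z).

Find x<0 with |R(x)|<1.
x=-1.05: |R|=0.2521
R=−1: 1+8/13x = −1+5/13x ⇒ -3/13x=2 ⇒ x=2/(-3/13)=-8.6667
Confirm numerically:
  x=-8.387: |R|=0.98473 <1
  x=-6.737: |R|=0.87600 <1
  x=-5.588: |R|=0.77440 <1
  x=-4.289: |R|=0.61873 <1
  x=-9.246: |R|=1.02934 >1
  x=-9.203: |R|=1.02726 >1
  x=-8.848: |R|=1.00950 >1
Interval (-8.6667, 0).

left endpoint -8.6667.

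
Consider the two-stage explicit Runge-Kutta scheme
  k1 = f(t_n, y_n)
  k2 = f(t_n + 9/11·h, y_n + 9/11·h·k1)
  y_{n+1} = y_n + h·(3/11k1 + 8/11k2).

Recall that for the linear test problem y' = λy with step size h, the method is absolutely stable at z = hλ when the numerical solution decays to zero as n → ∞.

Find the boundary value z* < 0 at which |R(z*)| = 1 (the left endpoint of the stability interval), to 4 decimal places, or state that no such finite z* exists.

z* = -1.6806.

With y'=λy (z=hλ):
  k1=λy_n ⇒ h·k1=z·y_n;  k2=λ(1+9/11z)y_n ⇒ h·k2=z(1+9/11z)y_n
  y_{n+1}/y_n = 1 + 3/11z + 8/11z(1+9/11z) = 1 + z + 72/121z²
  ⇒ R(z) = 1 + z + 72/121z².

Find x<0 with |R(x)|<1.
x=-1.69: |R|=1.0095
R=1: x+72/121x²=0 ⇒ x=−121/72=-1.6806; min R=1−1/(4·72/121)=0.5799>−1
Confirm numerically:
  x=-1.322: |R|=0.71794 <1
  x=-1.190: |R|=0.65264 <1
  x=-0.923: |R|=0.58393 <1
  x=-0.726: |R|=0.58763 <1
  x=-2.226: |R|=1.72247 >1
  x=-1.966: |R|=1.33393 >1
  x=-1.914: |R|=1.26587 >1
Interval (-1.6806, 0).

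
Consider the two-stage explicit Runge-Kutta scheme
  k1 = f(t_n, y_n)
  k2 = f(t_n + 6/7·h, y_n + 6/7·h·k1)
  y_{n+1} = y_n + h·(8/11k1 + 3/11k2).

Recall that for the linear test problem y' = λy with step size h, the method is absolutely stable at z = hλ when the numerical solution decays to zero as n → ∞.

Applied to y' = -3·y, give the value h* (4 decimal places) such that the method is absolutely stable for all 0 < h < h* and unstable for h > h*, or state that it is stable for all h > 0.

Test eqn y'=λy, z=hλ:
  k1=λy_n ⇒ h·k1=z·y_n;  k2=λ(1+6/7z)y_n ⇒ h·k2=z(1+6/7z)y_n
  y_{n+1}/y_n = 1 + 8/11z + 3/11z(1+6/7z) = 1 + z + 18/77z²
  R(z) = 1 + z + 18/77z².

Boundary: |R(x)|=1, x<0.
x=-0.4: |R|=0.6374
R=1: x+18/77x²=0 ⇒ x=−77/18=-4.2778; min R=1−1/(4·18/77)=-0.0694>−1
Confirm numerically:
  x=-2.655: |R|=0.00718 <1
  x=-2.237: |R|=0.06719 <1
  x=-2.214: |R|=0.06813 <1
  x=-1.979: |R|=0.06347 <1
  x=-4.645: |R|=1.39875 >1
  x=-4.300: |R|=1.02234 >1
So |R|<1 on (-4.2778, 0).

(-4.2778,0); λ=-3 ⇒ h* = (77/18)/3 = 1.4259.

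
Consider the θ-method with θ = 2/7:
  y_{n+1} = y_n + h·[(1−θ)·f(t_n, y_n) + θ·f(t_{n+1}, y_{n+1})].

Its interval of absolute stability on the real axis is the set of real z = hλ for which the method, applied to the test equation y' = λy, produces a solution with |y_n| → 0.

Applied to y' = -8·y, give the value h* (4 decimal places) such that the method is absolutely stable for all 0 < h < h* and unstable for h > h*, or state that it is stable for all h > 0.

Test eqn y'=λy, z=hλ:
  y_{n+1} = y_n + z·[5/7·y_n + 2/7·y_{n+1}] ⇒ (1 − 2/7z)y_{n+1} = (1 + 5/7z)y_n
  Hence R(z) = (1 + 5/7z)/(1 − 2/7z).

Need |R(x)|<1, x<0.
x=-0.77: |R|=0.3689
R=−1: 1+5/7x = −1+2/7x ⇒ -3/7x=2 ⇒ x=2/(-3/7)=-4.6667
Confirm numerically:
  x=-3.530: |R|=0.75747 <1
  x=-3.389: |R|=0.72180 <1
  x=-2.884: |R|=0.58114 <1
  x=-2.511: |R|=0.46207 <1
  x=-5.121: |R|=1.07905 >1
  x=-5.089: |R|=1.07376 >1
So |R|<1 on (-4.6667, 0).

(-4.6667,0); λ=-8 ⇒ h* = (14/3)/8 = 0.5833.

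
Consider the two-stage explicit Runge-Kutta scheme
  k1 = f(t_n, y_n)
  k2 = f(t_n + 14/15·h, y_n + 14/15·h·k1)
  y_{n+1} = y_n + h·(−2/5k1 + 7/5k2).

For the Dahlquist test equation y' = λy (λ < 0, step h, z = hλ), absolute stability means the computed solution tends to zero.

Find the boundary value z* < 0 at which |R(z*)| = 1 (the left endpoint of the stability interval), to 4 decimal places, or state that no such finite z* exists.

z* = -0.7653.

Test eqn y'=λy, z=hλ:
  k1=λy_n ⇒ h·k1=z·y_n;  k2=λ(1+14/15z)y_n ⇒ h·k2=z(1+14/15z)y_n
  y_{n+1}/y_n = 1 − 2/5z + 7/5z(1+14/15z) = 1 + z + 98/75z²
  R(z) = 1 + z + 98/75z².

Solve |R(x)|<1 on ℝ⁻.
x=-1.38: |R|=2.1084
R=1: x+98/75x²=0 ⇒ x=−75/98=-0.7653; min R=1−1/(4·98/75)=0.8087>−1
Confirm numerically:
  x=-0.681: |R|=0.92498 <1
  x=-0.583: |R|=0.86112 <1
  x=-0.360: |R|=0.80934 <1
  x=-1.349: |R|=2.02887 >1
  x=-1.233: |R|=1.75351 >1
  x=-1.077: |R|=1.43864 >1
So |R|<1 on (-0.7653, 0).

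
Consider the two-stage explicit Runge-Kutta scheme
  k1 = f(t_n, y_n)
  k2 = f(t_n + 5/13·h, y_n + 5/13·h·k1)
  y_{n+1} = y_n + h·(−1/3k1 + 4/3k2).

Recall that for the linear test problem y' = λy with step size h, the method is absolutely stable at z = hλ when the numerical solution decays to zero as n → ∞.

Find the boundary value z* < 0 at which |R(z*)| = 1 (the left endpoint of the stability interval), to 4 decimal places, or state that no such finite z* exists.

left endpoint -1.9500.

Set f=λy, z=hλ:
  k1=λy_n ⇒ h·k1=z·y_n;  k2=λ(1+5/13z)y_n ⇒ h·k2=z(1+5/13z)y_n
  y_{n+1}/y_n = 1 − 1/3z + 4/3z(1+5/13z) = 1 + z + 20/39z²
  R(z) = 1 + z + 20/39z².

Solve |R(x)|<1 on ℝ⁻.
x=-0.82: |R|=0.5248
R=1: x+20/39x²=0 ⇒ x=−39/20=-1.9500; min R=1−1/(4·20/39)=0.5125>−1
Confirm numerically:
  x=-1.354: |R|=0.58616 <1
  x=-1.092: |R|=0.51952 <1
  x=-0.838: |R|=0.52213 <1
  x=-2.459: |R|=1.64186 >1
  x=-2.033: |R|=1.08653 >1
So |R|<1 on (-1.9500, 0).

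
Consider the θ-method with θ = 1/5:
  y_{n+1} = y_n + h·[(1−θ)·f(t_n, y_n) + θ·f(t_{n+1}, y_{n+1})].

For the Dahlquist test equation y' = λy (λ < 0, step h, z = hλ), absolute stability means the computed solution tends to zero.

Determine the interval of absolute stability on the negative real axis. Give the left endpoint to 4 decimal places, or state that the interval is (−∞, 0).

z∈(-3.3333,0).

With y'=λy (z=hλ):
  y_{n+1} = y_n + z·[4/5·y_n + 1/5·y_{n+1}] ⇒ (1 − 1/5z)y_{n+1} = (1 + 4/5z)y_n
  so R(z) = (1 + 4/5z)/(1 − 1/5z).

Find x<0 with |R(x)|<1.
x=-0.3: |R|=0.7170
R=−1: 1+4/5x = −1+1/5x ⇒ -3/5x=2 ⇒ x=2/(-3/5)=-3.3333
Confirm numerically:
  x=-3.081: |R|=0.90632 <1
  x=-2.256: |R|=0.55458 <1
  x=-2.237: |R|=0.54553 <1
  x=-3.656: |R|=1.11183 >1
  x=-3.572: |R|=1.08353 >1
Interval (-3.3333, 0).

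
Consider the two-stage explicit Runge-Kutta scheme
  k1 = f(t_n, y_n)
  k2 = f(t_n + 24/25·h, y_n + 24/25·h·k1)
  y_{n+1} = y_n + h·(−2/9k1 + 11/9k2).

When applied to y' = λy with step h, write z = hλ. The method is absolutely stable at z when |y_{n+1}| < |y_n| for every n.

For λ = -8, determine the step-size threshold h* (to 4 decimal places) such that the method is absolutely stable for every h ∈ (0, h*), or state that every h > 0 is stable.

(-0.8523,0); λ=-8 ⇒ h* = (75/88)/8 = 0.1065.

Test eqn y'=λy, z=hλ:
  k1=λy_n ⇒ h·k1=z·y_n;  k2=λ(1+24/25z)y_n ⇒ h·k2=z(1+24/25z)y_n
  y_{n+1}/y_n = 1 − 2/9z + 11/9z(1+24/25z) = 1 + z + 88/75z²
  so R(z) = 1 + z + 88/75z².

Find x<0 with |R(x)|<1.
x=-1.15: |R|=1.4017
R=1: x+88/75x²=0 ⇒ x=−75/88=-0.8523; min R=1−1/(4·88/75)=0.7869>−1
Confirm numerically:
  x=-0.819: |R|=0.96803 <1
  x=-0.707: |R|=0.87949 <1
  x=-0.646: |R|=0.84365 <1
  x=-1.422: |R|=1.95058 >1
  x=-0.989: |R|=1.15866 >1
So |R|<1 on (-0.8523, 0).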